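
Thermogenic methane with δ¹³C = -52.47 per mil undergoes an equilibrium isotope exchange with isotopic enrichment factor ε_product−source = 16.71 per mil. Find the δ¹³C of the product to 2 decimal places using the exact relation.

-36.64 per mil

To first order, δ_product ≈ δ_source + ε = -35.76 per mil.
Exactly, δ_product = (δ_source + 1000)·(ε/1000 + 1) − 1000.
δ_product = (-52.47 + 1000) × (16.71/1000 + 1) − 1000
δ_product = -36.637 per mil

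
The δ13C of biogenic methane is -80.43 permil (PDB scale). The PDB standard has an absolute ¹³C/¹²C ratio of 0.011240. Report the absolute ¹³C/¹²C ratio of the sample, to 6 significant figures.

R_sample = R_standard × (δ13C/1000 + 1)
R_sample = 0.011240 × (-80.43/1000 + 1) = 0.011240 × 0.919570
R_sample = 0.0103360

0.0103360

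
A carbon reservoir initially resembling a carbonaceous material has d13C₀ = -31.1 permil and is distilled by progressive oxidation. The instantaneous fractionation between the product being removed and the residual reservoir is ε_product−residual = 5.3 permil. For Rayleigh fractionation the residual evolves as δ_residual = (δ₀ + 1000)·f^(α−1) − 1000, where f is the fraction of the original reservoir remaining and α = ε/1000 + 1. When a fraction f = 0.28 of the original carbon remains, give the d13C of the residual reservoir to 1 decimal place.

-37.6 permil

Rayleigh residual: δ_res = (δ₀ + 1000)·f^(α−1) − 1000
α = ε/1000 + 1 = 1.00530, so α − 1 = 0.00530
f^(α−1) = 0.28^(0.00530) = 0.993276
δ_res = (-31.1 + 1000) × 0.993276 − 1000 = 962.385 − 1000 = -37.61 permil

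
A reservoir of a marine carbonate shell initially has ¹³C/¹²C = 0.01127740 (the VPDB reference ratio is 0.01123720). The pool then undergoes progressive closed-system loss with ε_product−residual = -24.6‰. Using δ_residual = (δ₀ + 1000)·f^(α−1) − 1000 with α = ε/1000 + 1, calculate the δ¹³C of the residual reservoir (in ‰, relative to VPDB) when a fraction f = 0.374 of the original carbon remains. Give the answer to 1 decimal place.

28.2‰

δ₀ = (0.01127740/0.01123720 − 1)×1000 = (1.003577 − 1)×1000 = 3.577‰
α − 1 = ε/1000 = -0.0246
f^(α−1) = 0.374^(-0.0246) = 1.024489
δ_res = (3.577 + 1000) × 1.024489 − 1000 = 1028.154 − 1000 = 28.15‰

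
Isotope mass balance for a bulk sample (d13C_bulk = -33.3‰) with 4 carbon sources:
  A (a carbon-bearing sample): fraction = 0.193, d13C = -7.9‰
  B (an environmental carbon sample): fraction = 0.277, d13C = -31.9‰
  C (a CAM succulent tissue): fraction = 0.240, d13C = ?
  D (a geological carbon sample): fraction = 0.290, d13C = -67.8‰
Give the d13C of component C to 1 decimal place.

-13.7‰

Isotope mass balance: δ_bulk = Σ fᵢ·δᵢ.
-33.3 = 0.193×(-7.9) + 0.277×(-31.9) + 0.240×δ_C + 0.290×(-67.8)
0.240·δ_C = -33.3 − (-30.023) = -3.277
δ_C = -3.277 / 0.240 = -13.65‰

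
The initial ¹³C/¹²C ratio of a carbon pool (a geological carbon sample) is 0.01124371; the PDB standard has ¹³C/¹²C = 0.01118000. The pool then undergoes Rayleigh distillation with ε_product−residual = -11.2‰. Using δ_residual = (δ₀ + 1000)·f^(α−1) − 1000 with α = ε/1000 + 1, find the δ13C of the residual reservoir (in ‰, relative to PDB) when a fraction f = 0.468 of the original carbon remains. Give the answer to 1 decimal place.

δ₀ = (0.01124371/0.01118000 − 1)×1000 = (1.005699 − 1)×1000 = 5.699‰
α − 1 = ε/1000 = -0.0112
f^(α−1) = 0.468^(-0.0112) = 1.008540
δ_res = (5.699 + 1000) × 1.008540 − 1000 = 1014.288 − 1000 = 14.29‰

14.3‰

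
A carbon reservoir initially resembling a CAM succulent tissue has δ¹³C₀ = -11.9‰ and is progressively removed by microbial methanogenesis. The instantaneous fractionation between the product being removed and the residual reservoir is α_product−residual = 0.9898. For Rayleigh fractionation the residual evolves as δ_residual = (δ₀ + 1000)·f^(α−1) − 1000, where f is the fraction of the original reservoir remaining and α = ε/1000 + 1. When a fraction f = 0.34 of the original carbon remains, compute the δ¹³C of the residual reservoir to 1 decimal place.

-1.0‰

Rayleigh residual: δ_res = (δ₀ + 1000)·f^(α−1) − 1000
α − 1 = -0.01020
f^(α−1) = 0.34^(-0.01020) = 1.011065
δ_res = (-11.9 + 1000) × 1.011065 − 1000 = 999.033 − 1000 = -0.97‰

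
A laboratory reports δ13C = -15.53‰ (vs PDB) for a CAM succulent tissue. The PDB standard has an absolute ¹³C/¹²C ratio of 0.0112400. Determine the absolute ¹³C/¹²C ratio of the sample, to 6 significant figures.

0.0110654

R_sample = R_standard × (δ13C/1000 + 1)
R_sample = 0.0112400 × (-15.53/1000 + 1) = 0.0112400 × 0.984470
R_sample = 0.0110654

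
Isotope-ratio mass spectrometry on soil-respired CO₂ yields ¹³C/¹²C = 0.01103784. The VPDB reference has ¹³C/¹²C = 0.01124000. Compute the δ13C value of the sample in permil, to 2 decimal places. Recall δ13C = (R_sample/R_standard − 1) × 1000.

δ13C = (R_sample / R_standard − 1) × 1000
R_sample / R_standard = 0.01103784 / 0.01124000 = 0.982014
δ13C = (0.982014 − 1) × 1000 = -17.986 permil

-17.99 permil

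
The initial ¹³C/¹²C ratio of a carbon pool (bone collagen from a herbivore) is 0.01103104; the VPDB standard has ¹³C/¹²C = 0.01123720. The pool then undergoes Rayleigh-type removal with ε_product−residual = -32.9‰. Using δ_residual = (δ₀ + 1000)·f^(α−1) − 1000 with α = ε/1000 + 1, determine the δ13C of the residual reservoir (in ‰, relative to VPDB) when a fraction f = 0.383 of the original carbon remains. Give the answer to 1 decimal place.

δ₀ = (0.01103104/0.01123720 − 1)×1000 = (0.981654 − 1)×1000 = -18.346‰
α − 1 = ε/1000 = -0.0329
f^(α−1) = 0.383^(-0.0329) = 1.032079
δ_res = (-18.346 + 1000) × 1.032079 − 1000 = 1013.144 − 1000 = 13.14‰

13.1‰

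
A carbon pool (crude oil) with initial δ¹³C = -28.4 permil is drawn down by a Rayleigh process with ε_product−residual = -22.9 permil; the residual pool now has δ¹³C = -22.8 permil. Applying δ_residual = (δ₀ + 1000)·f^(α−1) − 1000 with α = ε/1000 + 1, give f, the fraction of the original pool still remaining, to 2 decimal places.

0.78

α − 1 = ε/1000 = -0.0229
(δ_res + 1000)/(δ₀ + 1000) = (-22.8 + 1000)/(-28.4 + 1000) = 977.2/971.6 = 1.005764
f = 1.005764^(1/-0.0229) = exp(ln(1.005764)/-0.0229) = exp(0.00575/-0.0229)
f = exp(-0.2510) = 0.7780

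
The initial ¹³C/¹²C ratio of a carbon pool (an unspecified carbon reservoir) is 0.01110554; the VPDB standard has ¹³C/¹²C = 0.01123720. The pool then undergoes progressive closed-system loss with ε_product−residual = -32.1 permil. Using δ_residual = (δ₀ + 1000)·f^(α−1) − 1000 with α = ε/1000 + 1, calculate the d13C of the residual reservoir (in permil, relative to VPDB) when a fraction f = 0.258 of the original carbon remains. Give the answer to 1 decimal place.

32.2 permil

δ₀ = (0.01110554/0.01123720 − 1)×1000 = (0.988284 − 1)×1000 = -11.716 permil
α − 1 = ε/1000 = -0.0321
f^(α−1) = 0.258^(-0.0321) = 1.044448
δ_res = (-11.716 + 1000) × 1.044448 − 1000 = 1032.211 − 1000 = 32.21 permil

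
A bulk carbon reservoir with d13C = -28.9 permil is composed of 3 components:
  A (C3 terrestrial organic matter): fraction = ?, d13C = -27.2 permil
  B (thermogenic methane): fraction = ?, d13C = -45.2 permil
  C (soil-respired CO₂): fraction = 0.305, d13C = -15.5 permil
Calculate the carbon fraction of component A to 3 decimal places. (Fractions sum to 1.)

0.402

Let f_A and f_B be the unknown fractions; fractions sum to 1 so f_A + f_B = 0.695.
Mass balance: Σ fᵢ·δᵢ = δ_bulk ⇒ f_A·(-27.2) + f_B·(-45.2) = -28.9 − (-4.728) = -24.172
Substitute f_B = 0.695 − f_A:
f_A·(-27.2 − -45.2) = -24.172 − 0.695×(-45.2) = 7.242
f_A = 7.242 / 18.0 = 0.4023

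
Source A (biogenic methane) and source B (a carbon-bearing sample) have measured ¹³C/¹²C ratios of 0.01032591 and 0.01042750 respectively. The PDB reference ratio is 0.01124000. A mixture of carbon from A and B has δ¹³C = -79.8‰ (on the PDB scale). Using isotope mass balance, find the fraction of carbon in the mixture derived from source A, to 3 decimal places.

δ_A = (0.01032591/0.01124000 − 1)×1000 = (0.918675 − 1)×1000 = -81.325‰
δ_B = (0.01042750/0.01124000 − 1)×1000 = (0.927714 − 1)×1000 = -72.286‰
f_A = (δ_mix − δ_B)/(δ_A − δ_B) = (-79.8 − (-72.286))/(-81.325 − (-72.286))
f_A = -7.514 / -9.038 = 0.8313

0.831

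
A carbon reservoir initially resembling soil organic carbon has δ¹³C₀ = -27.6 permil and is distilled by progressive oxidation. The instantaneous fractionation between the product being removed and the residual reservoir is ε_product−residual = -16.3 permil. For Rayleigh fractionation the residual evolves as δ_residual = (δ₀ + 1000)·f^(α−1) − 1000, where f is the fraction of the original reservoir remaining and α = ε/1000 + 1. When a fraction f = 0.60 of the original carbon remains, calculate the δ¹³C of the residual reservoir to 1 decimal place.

-19.5 permil

Rayleigh residual: δ_res = (δ₀ + 1000)·f^(α−1) − 1000
α = ε/1000 + 1 = 0.98370, so α − 1 = -0.01630
f^(α−1) = 0.60^(-0.01630) = 1.008361
δ_res = (-27.6 + 1000) × 1.008361 − 1000 = 980.530 − 1000 = -19.47 permil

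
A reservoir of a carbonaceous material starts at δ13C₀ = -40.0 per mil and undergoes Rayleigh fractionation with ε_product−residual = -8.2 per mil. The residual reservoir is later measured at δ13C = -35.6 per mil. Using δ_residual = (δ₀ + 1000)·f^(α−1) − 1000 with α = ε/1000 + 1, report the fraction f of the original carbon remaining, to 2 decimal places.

α − 1 = ε/1000 = -0.0082
(δ_res + 1000)/(δ₀ + 1000) = (-35.6 + 1000)/(-40.0 + 1000) = 964.4/960.0 = 1.004583
f = 1.004583^(1/-0.0082) = exp(ln(1.004583)/-0.0082) = exp(0.00457/-0.0082)
f = exp(-0.5577) = 0.5725

0.57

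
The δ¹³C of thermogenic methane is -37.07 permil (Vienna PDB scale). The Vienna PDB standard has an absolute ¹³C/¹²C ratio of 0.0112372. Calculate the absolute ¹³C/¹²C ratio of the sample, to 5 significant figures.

R_sample = R_standard × (δ¹³C/1000 + 1)
R_sample = 0.0112372 × (-37.07/1000 + 1) = 0.0112372 × 0.962930
R_sample = 0.0108206

0.010821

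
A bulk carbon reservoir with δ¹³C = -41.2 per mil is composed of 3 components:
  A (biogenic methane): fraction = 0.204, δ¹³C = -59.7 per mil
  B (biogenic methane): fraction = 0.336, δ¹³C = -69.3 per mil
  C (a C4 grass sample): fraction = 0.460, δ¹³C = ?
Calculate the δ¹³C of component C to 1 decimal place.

-12.5 per mil

Isotope mass balance: δ_bulk = Σ fᵢ·δᵢ.
-41.2 = 0.204×(-59.7) + 0.336×(-69.3) + 0.460×δ_C
0.460·δ_C = -41.2 − (-35.464) = -5.736
δ_C = -5.736 / 0.460 = -12.47 per mil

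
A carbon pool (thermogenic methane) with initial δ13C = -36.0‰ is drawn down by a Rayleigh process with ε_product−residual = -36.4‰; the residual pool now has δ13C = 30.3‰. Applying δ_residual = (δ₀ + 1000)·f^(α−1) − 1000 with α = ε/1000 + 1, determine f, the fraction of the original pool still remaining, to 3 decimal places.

0.161

α − 1 = ε/1000 = -0.0364
(δ_res + 1000)/(δ₀ + 1000) = (30.3 + 1000)/(-36.0 + 1000) = 1030.3/964.0 = 1.068776
f = 1.068776^(1/-0.0364) = exp(ln(1.068776)/-0.0364) = exp(0.06651/-0.0364)
f = exp(-1.8273) = 0.1608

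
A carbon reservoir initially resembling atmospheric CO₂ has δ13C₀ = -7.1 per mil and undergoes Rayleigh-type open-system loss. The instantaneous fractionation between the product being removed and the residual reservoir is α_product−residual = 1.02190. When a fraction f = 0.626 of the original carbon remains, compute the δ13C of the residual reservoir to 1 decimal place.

Rayleigh residual: δ_res = (δ₀ + 1000)·f^(α−1) − 1000
α − 1 = 0.02190
f^(α−1) = 0.626^(0.02190) = 0.989794
δ_res = (-7.1 + 1000) × 0.989794 − 1000 = 982.767 − 1000 = -17.23 per mil

-17.2 per mil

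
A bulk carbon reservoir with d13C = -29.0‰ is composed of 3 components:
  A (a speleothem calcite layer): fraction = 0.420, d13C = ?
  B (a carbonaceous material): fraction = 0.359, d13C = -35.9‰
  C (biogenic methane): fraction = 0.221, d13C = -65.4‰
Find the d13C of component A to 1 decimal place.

Isotope mass balance: δ_bulk = Σ fᵢ·δᵢ.
-29.0 = 0.420×δ_A + 0.359×(-35.9) + 0.221×(-65.4)
0.420·δ_A = -29.0 − (-27.342) = -1.658
δ_A = -1.658 / 0.420 = -3.95‰

-3.9‰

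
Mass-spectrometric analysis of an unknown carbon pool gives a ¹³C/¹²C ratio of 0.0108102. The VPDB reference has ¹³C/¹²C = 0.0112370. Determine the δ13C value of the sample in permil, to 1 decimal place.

δ13C = (R_sample / R_standard − 1) × 1000
R_sample / R_standard = 0.0108102 / 0.0112370 = 0.962018
δ13C = (0.962018 − 1) × 1000 = -37.98 permil

-38.0 permil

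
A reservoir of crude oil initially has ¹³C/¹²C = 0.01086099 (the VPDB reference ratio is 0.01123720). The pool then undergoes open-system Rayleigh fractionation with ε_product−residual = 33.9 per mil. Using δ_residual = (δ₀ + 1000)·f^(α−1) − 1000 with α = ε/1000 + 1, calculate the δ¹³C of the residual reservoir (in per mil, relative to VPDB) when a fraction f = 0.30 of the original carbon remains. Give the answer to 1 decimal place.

δ₀ = (0.01086099/0.01123720 − 1)×1000 = (0.966521 − 1)×1000 = -33.479 per mil
α − 1 = ε/1000 = 0.0339
f^(α−1) = 0.30^(0.0339) = 0.960007
δ_res = (-33.479 + 1000) × 0.960007 − 1000 = 927.867 − 1000 = -72.13 per mil

-72.1 per mil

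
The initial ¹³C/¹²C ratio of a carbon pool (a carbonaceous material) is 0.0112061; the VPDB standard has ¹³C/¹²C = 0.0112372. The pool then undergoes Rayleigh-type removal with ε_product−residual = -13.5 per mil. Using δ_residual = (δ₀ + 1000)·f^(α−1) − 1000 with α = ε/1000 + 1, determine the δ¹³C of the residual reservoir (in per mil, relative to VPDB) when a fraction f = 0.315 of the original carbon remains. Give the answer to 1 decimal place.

12.9 per mil

δ₀ = (0.0112061/0.0112372 − 1)×1000 = (0.997232 − 1)×1000 = -2.768 per mil
α − 1 = ε/1000 = -0.0135
f^(α−1) = 0.315^(-0.0135) = 1.015717
δ_res = (-2.768 + 1000) × 1.015717 − 1000 = 1012.906 − 1000 = 12.91 per mil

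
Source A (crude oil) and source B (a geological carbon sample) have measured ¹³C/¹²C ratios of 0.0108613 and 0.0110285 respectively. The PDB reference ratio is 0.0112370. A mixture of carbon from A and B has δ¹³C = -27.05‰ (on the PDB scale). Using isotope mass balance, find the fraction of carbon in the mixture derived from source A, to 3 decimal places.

δ_A = (0.0108613/0.0112370 − 1)×1000 = (0.966566 − 1)×1000 = -33.434‰
δ_B = (0.0110285/0.0112370 − 1)×1000 = (0.981445 − 1)×1000 = -18.555‰
f_A = (δ_mix − δ_B)/(δ_A − δ_B) = (-27.05 − (-18.555))/(-33.434 − (-18.555))
f_A = -8.495 / -14.879 = 0.5709

0.571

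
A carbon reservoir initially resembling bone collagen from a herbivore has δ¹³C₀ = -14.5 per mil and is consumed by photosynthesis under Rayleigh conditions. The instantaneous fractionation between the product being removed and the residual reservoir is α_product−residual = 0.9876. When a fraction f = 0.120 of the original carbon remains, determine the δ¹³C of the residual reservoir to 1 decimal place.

Rayleigh residual: δ_res = (δ₀ + 1000)·f^(α−1) − 1000
α − 1 = -0.01240
f^(α−1) = 0.120^(-0.01240) = 1.026640
δ_res = (-14.5 + 1000) × 1.026640 − 1000 = 1011.754 − 1000 = 11.75 per mil

11.8 per mil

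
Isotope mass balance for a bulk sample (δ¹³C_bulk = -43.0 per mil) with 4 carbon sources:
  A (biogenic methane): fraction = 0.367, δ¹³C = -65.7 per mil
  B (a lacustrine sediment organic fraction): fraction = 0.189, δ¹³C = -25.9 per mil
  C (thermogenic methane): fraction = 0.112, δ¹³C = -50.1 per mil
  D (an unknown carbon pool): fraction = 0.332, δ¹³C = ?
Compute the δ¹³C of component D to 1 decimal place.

-25.2 per mil

Isotope mass balance: δ_bulk = Σ fᵢ·δᵢ.
-43.0 = 0.367×(-65.7) + 0.189×(-25.9) + 0.112×(-50.1) + 0.332×δ_D
0.332·δ_D = -43.0 − (-34.618) = -8.382
δ_D = -8.382 / 0.332 = -25.25 per mil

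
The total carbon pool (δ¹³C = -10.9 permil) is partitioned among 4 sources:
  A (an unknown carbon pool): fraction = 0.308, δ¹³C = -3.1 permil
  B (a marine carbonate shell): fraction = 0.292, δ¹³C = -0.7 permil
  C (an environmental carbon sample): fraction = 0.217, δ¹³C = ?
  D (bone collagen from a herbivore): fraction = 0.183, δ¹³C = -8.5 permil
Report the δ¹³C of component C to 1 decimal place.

-37.7 permil

Isotope mass balance: δ_bulk = Σ fᵢ·δᵢ.
-10.9 = 0.308×(-3.1) + 0.292×(-0.7) + 0.217×δ_C + 0.183×(-8.5)
0.217·δ_C = -10.9 − (-2.715) = -8.185
δ_C = -8.185 / 0.217 = -37.72 permil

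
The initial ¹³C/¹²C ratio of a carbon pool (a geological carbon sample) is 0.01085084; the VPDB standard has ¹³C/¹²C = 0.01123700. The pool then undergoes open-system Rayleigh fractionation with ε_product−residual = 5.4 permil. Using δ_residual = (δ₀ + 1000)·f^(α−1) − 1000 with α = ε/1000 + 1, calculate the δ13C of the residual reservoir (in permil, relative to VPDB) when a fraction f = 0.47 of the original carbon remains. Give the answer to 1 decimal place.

δ₀ = (0.01085084/0.01123700 − 1)×1000 = (0.965635 − 1)×1000 = -34.365 permil
α − 1 = ε/1000 = 0.0054
f^(α−1) = 0.47^(0.0054) = 0.995931
δ_res = (-34.365 + 1000) × 0.995931 − 1000 = 961.706 − 1000 = -38.29 permil

-38.3 permil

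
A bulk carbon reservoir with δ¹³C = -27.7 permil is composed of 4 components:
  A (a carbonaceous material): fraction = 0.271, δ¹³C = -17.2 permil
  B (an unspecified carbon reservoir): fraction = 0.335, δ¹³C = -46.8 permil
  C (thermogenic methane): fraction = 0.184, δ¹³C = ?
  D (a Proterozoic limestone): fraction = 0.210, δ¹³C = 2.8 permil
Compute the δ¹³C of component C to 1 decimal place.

-43.2 permil

Isotope mass balance: δ_bulk = Σ fᵢ·δᵢ.
-27.7 = 0.271×(-17.2) + 0.335×(-46.8) + 0.184×δ_C + 0.210×(2.8)
0.184·δ_C = -27.7 − (-19.751) = -7.949
δ_C = -7.949 / 0.184 = -43.20 permil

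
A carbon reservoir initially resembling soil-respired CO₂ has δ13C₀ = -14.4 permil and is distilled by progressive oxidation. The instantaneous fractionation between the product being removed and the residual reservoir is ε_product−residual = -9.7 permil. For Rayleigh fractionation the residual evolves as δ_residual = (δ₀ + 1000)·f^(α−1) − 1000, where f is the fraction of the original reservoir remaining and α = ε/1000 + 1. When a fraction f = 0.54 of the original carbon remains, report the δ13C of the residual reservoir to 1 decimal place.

Rayleigh residual: δ_res = (δ₀ + 1000)·f^(α−1) − 1000
α = ε/1000 + 1 = 0.99030, so α − 1 = -0.00970
f^(α−1) = 0.54^(-0.00970) = 1.005995
δ_res = (-14.4 + 1000) × 1.005995 − 1000 = 991.509 − 1000 = -8.49 permil

-8.5 permil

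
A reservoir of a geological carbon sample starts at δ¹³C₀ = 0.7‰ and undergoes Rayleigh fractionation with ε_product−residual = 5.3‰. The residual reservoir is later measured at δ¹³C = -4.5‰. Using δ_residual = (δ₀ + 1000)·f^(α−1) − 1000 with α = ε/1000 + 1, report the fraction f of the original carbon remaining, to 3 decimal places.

0.374

α − 1 = ε/1000 = 0.0053
(δ_res + 1000)/(δ₀ + 1000) = (-4.5 + 1000)/(0.7 + 1000) = 995.5/1000.7 = 0.994804
f = 0.994804^(1/0.0053) = exp(ln(0.994804)/0.0053) = exp(-0.00521/0.0053)
f = exp(-0.9830) = 0.3742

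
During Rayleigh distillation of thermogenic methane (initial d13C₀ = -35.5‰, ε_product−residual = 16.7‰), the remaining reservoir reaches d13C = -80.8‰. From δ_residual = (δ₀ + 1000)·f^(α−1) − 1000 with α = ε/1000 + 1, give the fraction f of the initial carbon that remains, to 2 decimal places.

α − 1 = ε/1000 = 0.0167
(δ_res + 1000)/(δ₀ + 1000) = (-80.8 + 1000)/(-35.5 + 1000) = 919.2/964.5 = 0.953033
f = 0.953033^(1/0.0167) = exp(ln(0.953033)/0.0167) = exp(-0.04811/0.0167)
f = exp(-2.8806) = 0.0561

0.06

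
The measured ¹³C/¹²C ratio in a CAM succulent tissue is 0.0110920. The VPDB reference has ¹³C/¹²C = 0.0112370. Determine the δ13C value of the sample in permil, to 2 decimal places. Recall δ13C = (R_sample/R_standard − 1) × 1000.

-12.90 permil

δ13C = (R_sample / R_standard − 1) × 1000
R_sample / R_standard = 0.0110920 / 0.0112370 = 0.987096
δ13C = (0.987096 − 1) × 1000 = -12.904 permil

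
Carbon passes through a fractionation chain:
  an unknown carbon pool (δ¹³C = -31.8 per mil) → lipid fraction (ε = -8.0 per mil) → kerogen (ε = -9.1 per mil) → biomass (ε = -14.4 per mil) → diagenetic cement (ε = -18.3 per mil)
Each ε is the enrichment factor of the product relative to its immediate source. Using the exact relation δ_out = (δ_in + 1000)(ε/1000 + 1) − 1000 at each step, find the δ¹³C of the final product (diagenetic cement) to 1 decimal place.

step 1: δ = (-31.80 + 1000)·(-8.0/1000 + 1) − 1000 = -39.55 per mil
step 2: δ = (-39.55 + 1000)·(-9.1/1000 + 1) − 1000 = -48.29 per mil
step 3: δ = (-48.29 + 1000)·(-14.4/1000 + 1) − 1000 = -61.99 per mil
step 4: δ = (-61.99 + 1000)·(-18.3/1000 + 1) − 1000 = -79.16 per mil

-79.2 per mil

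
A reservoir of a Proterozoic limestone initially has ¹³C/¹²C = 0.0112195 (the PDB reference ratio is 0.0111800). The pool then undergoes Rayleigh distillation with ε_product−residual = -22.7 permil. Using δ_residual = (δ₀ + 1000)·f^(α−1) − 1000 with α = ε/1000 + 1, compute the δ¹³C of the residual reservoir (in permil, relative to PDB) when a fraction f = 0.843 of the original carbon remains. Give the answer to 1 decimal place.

δ₀ = (0.0112195/0.0111800 − 1)×1000 = (1.003533 − 1)×1000 = 3.533 permil
α − 1 = ε/1000 = -0.0227
f^(α−1) = 0.843^(-0.0227) = 1.003884
δ_res = (3.533 + 1000) × 1.003884 − 1000 = 1007.431 − 1000 = 7.43 permil

7.4 permil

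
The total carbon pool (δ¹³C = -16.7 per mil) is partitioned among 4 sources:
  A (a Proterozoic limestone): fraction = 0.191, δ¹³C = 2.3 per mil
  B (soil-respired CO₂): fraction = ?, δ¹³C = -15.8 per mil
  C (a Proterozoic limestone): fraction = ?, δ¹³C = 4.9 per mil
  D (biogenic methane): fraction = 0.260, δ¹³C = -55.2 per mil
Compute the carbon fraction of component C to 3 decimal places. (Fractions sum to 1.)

0.284

Let f_C and f_B be the unknown fractions; fractions sum to 1 so f_C + f_B = 0.549.
Mass balance: Σ fᵢ·δᵢ = δ_bulk ⇒ f_C·(4.9) + f_B·(-15.8) = -16.7 − (-13.913) = -2.787
Substitute f_B = 0.549 − f_C:
f_C·(4.9 − -15.8) = -2.787 − 0.549×(-15.8) = 5.887
f_C = 5.887 / 20.7 = 0.2844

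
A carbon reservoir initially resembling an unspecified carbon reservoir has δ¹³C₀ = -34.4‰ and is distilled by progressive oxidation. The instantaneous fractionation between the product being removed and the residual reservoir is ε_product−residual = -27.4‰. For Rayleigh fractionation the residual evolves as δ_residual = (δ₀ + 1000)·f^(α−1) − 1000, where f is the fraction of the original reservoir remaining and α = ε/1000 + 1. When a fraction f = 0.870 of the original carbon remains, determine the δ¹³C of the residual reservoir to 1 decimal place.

-30.7‰

Rayleigh residual: δ_res = (δ₀ + 1000)·f^(α−1) − 1000
α = ε/1000 + 1 = 0.97260, so α − 1 = -0.02740
f^(α−1) = 0.870^(-0.02740) = 1.003823
δ_res = (-34.4 + 1000) × 1.003823 − 1000 = 969.292 − 1000 = -30.71‰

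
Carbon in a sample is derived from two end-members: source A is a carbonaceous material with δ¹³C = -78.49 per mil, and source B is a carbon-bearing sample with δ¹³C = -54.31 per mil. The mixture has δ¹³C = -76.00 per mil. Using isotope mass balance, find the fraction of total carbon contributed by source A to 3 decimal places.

0.897

δ_mix = f_A·δ_A + (1 − f_A)·δ_B  ⇒  f_A = (δ_mix − δ_B)/(δ_A − δ_B)
f_A = (-76.00 − (-54.31)) / (-78.49 − (-54.31))
f_A = -21.69 / -24.18 = 0.8970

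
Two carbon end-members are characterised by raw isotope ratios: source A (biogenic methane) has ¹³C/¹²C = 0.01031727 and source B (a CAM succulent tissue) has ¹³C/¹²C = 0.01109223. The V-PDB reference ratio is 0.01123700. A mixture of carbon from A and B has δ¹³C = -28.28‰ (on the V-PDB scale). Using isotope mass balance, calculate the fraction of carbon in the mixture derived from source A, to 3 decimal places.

0.223

δ_A = (0.01031727/0.01123700 − 1)×1000 = (0.918152 − 1)×1000 = -81.848‰
δ_B = (0.01109223/0.01123700 − 1)×1000 = (0.987117 − 1)×1000 = -12.883‰
f_A = (δ_mix − δ_B)/(δ_A − δ_B) = (-28.28 − (-12.883))/(-81.848 − (-12.883))
f_A = -15.397 / -68.965 = 0.2233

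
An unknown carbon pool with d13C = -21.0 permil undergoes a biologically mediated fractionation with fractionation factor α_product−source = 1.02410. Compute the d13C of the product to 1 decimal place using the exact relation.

2.6 permil

δ_product = (δ_source + 1000)·α − 1000
δ_product = (-21.0 + 1000) × 1.02410 − 1000
δ_product = 1002.594 − 1000 = 2.59 permil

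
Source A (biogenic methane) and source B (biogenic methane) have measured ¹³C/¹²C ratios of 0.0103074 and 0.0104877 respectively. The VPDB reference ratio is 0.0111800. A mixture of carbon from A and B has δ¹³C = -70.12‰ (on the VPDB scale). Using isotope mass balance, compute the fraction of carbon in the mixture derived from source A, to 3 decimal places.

δ_A = (0.0103074/0.0111800 − 1)×1000 = (0.921950 − 1)×1000 = -78.050‰
δ_B = (0.0104877/0.0111800 − 1)×1000 = (0.938077 − 1)×1000 = -61.923‰
f_A = (δ_mix − δ_B)/(δ_A − δ_B) = (-70.12 − (-61.923))/(-78.050 − (-61.923))
f_A = -8.197 / -16.127 = 0.5083

0.508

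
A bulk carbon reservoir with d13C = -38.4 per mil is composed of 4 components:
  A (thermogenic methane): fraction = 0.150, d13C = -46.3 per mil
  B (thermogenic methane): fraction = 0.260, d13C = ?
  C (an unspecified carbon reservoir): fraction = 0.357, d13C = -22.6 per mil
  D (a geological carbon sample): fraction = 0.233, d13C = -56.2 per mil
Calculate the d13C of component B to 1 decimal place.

-39.6 per mil

Isotope mass balance: δ_bulk = Σ fᵢ·δᵢ.
-38.4 = 0.150×(-46.3) + 0.260×δ_B + 0.357×(-22.6) + 0.233×(-56.2)
0.260·δ_B = -38.4 − (-28.108) = -10.292
δ_B = -10.292 / 0.260 = -39.59 per mil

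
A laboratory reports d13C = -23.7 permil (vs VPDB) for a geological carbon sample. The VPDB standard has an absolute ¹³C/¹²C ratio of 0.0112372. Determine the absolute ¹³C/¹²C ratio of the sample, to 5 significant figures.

R_sample = R_standard × (d13C/1000 + 1)
R_sample = 0.0112372 × (-23.7/1000 + 1) = 0.0112372 × 0.976300
R_sample = 0.0109709

0.010971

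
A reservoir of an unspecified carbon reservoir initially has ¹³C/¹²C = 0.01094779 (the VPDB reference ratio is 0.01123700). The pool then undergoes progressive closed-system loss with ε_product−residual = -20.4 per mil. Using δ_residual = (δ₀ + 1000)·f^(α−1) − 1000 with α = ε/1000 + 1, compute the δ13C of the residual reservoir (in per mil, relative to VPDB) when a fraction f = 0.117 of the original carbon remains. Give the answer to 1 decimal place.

17.9 per mil

δ₀ = (0.01094779/0.01123700 − 1)×1000 = (0.974263 − 1)×1000 = -25.737 per mil
α − 1 = ε/1000 = -0.0204
f^(α−1) = 0.117^(-0.0204) = 1.044742
δ_res = (-25.737 + 1000) × 1.044742 − 1000 = 1017.853 − 1000 = 17.85 per mil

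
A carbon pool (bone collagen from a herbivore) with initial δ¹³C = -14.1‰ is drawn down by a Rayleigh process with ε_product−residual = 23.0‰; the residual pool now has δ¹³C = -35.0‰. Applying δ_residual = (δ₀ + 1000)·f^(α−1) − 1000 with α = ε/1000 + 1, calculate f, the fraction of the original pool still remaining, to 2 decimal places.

α − 1 = ε/1000 = 0.0230
(δ_res + 1000)/(δ₀ + 1000) = (-35.0 + 1000)/(-14.1 + 1000) = 965.0/985.9 = 0.978801
f = 0.978801^(1/0.0230) = exp(ln(0.978801)/0.0230) = exp(-0.02143/0.0230)
f = exp(-0.9316) = 0.3939

0.39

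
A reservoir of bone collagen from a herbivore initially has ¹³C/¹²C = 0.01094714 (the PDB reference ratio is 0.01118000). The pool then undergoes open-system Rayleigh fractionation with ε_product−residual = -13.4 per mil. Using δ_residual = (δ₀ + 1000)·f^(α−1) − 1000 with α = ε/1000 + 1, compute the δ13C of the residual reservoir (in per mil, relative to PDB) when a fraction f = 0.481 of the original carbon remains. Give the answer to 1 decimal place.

δ₀ = (0.01094714/0.01118000 − 1)×1000 = (0.979172 − 1)×1000 = -20.828 per mil
α − 1 = ε/1000 = -0.0134
f^(α−1) = 0.481^(-0.0134) = 1.009856
δ_res = (-20.828 + 1000) × 1.009856 − 1000 = 988.822 − 1000 = -11.18 per mil

-11.2 per mil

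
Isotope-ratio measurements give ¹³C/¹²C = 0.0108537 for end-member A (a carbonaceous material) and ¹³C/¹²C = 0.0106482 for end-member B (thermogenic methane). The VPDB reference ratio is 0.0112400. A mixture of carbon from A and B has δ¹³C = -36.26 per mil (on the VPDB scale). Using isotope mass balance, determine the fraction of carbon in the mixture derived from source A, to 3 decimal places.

δ_A = (0.0108537/0.0112400 − 1)×1000 = (0.965632 − 1)×1000 = -34.368 per mil
δ_B = (0.0106482/0.0112400 − 1)×1000 = (0.947349 − 1)×1000 = -52.651 per mil
f_A = (δ_mix − δ_B)/(δ_A − δ_B) = (-36.26 − (-52.651))/(-34.368 − (-52.651))
f_A = 16.391 / 18.283 = 0.8965

0.897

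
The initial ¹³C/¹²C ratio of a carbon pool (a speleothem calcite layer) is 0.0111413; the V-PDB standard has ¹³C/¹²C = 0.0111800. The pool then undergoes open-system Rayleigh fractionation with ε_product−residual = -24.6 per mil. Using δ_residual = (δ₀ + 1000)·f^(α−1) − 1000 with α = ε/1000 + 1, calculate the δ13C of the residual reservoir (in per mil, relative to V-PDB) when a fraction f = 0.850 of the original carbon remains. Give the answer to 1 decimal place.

0.5 per mil

δ₀ = (0.0111413/0.0111800 − 1)×1000 = (0.996538 − 1)×1000 = -3.462 per mil
α − 1 = ε/1000 = -0.0246
f^(α−1) = 0.850^(-0.0246) = 1.004006
δ_res = (-3.462 + 1000) × 1.004006 − 1000 = 1000.531 − 1000 = 0.53 per mil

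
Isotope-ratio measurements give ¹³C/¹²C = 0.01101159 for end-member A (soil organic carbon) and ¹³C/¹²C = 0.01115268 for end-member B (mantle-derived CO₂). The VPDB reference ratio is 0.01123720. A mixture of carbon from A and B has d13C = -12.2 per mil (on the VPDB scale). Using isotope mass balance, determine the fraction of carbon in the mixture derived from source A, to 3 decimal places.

δ_A = (0.01101159/0.01123720 − 1)×1000 = (0.979923 − 1)×1000 = -20.077 per mil
δ_B = (0.01115268/0.01123720 − 1)×1000 = (0.992479 − 1)×1000 = -7.521 per mil
f_A = (δ_mix − δ_B)/(δ_A − δ_B) = (-12.2 − (-7.521))/(-20.077 − (-7.521))
f_A = -4.679 / -12.556 = 0.3726

0.373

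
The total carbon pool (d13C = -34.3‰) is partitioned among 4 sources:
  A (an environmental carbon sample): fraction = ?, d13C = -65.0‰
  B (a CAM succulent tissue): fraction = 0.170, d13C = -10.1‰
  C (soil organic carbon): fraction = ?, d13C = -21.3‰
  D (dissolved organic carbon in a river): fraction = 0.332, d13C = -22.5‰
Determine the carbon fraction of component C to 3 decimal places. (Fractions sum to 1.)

0.166

Let f_C and f_A be the unknown fractions; fractions sum to 1 so f_C + f_A = 0.498.
Mass balance: Σ fᵢ·δᵢ = δ_bulk ⇒ f_C·(-21.3) + f_A·(-65.0) = -34.3 − (-9.187) = -25.113
Substitute f_A = 0.498 − f_C:
f_C·(-21.3 − -65.0) = -25.113 − 0.498×(-65.0) = 7.257
f_C = 7.257 / 43.7 = 0.1661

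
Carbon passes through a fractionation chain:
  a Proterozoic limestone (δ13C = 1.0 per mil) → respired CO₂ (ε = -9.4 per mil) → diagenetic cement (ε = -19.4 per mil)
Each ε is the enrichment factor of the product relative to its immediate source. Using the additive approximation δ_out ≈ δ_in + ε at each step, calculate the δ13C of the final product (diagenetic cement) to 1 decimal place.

-27.8 per mil

step 1: δ ≈ 1.0 + (-9.4) = -8.4 per mil
step 2: δ ≈ -8.4 + (-19.4) = -27.8 per mil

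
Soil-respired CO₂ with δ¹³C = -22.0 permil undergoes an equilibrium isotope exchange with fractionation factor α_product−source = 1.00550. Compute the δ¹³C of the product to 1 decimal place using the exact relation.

-16.6 permil

δ_product = (δ_source + 1000)·α − 1000
δ_product = (-22.0 + 1000) × 1.00550 − 1000
δ_product = 983.379 − 1000 = -16.62 permil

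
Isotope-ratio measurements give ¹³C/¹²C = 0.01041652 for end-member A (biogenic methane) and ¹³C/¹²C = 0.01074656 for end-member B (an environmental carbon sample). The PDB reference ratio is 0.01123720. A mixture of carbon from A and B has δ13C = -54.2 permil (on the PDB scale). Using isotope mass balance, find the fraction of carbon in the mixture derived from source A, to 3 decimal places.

δ_A = (0.01041652/0.01123720 − 1)×1000 = (0.926968 − 1)×1000 = -73.032 permil
δ_B = (0.01074656/0.01123720 − 1)×1000 = (0.956338 − 1)×1000 = -43.662 permil
f_A = (δ_mix − δ_B)/(δ_A − δ_B) = (-54.2 − (-43.662))/(-73.032 − (-43.662))
f_A = -10.538 / -29.370 = 0.3588

0.359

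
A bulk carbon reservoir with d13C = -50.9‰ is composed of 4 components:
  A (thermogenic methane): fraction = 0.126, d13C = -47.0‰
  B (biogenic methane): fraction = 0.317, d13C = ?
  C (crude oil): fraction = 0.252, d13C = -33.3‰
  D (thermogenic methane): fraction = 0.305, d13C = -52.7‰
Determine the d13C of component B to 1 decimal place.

Isotope mass balance: δ_bulk = Σ fᵢ·δᵢ.
-50.9 = 0.126×(-47.0) + 0.317×δ_B + 0.252×(-33.3) + 0.305×(-52.7)
0.317·δ_B = -50.9 − (-30.387) = -20.513
δ_B = -20.513 / 0.317 = -64.71‰

-64.7‰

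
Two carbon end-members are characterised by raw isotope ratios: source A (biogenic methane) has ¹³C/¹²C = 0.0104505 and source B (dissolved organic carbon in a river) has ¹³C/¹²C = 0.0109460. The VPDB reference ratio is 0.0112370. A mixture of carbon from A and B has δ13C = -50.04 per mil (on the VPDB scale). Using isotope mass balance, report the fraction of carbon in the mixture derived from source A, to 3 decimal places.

0.548

δ_A = (0.0104505/0.0112370 − 1)×1000 = (0.930008 − 1)×1000 = -69.992 per mil
δ_B = (0.0109460/0.0112370 − 1)×1000 = (0.974103 − 1)×1000 = -25.897 per mil
f_A = (δ_mix − δ_B)/(δ_A − δ_B) = (-50.04 − (-25.897))/(-69.992 − (-25.897))
f_A = -24.143 / -44.095 = 0.5475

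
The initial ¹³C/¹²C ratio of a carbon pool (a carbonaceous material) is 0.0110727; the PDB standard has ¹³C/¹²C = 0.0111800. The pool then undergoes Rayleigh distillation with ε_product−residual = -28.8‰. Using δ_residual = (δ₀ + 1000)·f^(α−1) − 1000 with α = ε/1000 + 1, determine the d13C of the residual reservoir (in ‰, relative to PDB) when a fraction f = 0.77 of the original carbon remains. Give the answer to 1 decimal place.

-2.1‰

δ₀ = (0.0110727/0.0111800 − 1)×1000 = (0.990403 − 1)×1000 = -9.597‰
α − 1 = ε/1000 = -0.0288
f^(α−1) = 0.77^(-0.0288) = 1.007556
δ_res = (-9.597 + 1000) × 1.007556 − 1000 = 997.886 − 1000 = -2.11‰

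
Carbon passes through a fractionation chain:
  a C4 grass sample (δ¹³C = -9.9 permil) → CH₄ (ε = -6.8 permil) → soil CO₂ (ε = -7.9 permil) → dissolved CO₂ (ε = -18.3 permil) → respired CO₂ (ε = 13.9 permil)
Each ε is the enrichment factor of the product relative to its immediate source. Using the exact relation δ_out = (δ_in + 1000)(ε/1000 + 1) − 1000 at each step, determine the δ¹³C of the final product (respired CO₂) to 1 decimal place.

step 1: δ = (-9.90 + 1000)·(-6.8/1000 + 1) − 1000 = -16.63 permil
step 2: δ = (-16.63 + 1000)·(-7.9/1000 + 1) − 1000 = -24.40 permil
step 3: δ = (-24.40 + 1000)·(-18.3/1000 + 1) − 1000 = -42.25 permil
step 4: δ = (-42.25 + 1000)·(13.9/1000 + 1) − 1000 = -28.94 permil

-28.9 permil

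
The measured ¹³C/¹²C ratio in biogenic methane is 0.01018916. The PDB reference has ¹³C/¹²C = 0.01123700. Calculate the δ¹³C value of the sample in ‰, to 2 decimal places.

-93.25‰

δ¹³C = (R_sample / R_standard − 1) × 1000
R_sample / R_standard = 0.01018916 / 0.01123700 = 0.906751
δ¹³C = (0.906751 − 1) × 1000 = -93.249‰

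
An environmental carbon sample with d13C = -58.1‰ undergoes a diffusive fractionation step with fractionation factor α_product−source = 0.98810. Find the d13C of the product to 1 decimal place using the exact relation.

δ_product = (δ_source + 1000)·α − 1000
δ_product = (-58.1 + 1000) × 0.98810 − 1000
δ_product = 930.691 − 1000 = -69.31‰

-69.3‰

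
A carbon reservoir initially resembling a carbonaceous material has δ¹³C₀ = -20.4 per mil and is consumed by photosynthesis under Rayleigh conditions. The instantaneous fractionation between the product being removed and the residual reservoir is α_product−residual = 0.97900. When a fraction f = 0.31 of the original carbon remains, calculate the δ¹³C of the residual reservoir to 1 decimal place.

4.0 per mil

Rayleigh residual: δ_res = (δ₀ + 1000)·f^(α−1) − 1000
α − 1 = -0.02100
f^(α−1) = 0.31^(-0.02100) = 1.024900
δ_res = (-20.4 + 1000) × 1.024900 − 1000 = 1003.992 − 1000 = 3.99 per mil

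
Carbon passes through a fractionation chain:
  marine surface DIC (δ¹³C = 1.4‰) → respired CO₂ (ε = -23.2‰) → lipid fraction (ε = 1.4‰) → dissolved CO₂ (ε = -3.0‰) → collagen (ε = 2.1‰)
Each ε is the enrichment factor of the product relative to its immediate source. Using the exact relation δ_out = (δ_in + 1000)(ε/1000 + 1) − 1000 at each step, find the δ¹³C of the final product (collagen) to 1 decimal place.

step 1: δ = (1.40 + 1000)·(-23.2/1000 + 1) − 1000 = -21.83‰
step 2: δ = (-21.83 + 1000)·(1.4/1000 + 1) − 1000 = -20.46‰
step 3: δ = (-20.46 + 1000)·(-3.0/1000 + 1) − 1000 = -23.40‰
step 4: δ = (-23.40 + 1000)·(2.1/1000 + 1) − 1000 = -21.35‰

-21.4‰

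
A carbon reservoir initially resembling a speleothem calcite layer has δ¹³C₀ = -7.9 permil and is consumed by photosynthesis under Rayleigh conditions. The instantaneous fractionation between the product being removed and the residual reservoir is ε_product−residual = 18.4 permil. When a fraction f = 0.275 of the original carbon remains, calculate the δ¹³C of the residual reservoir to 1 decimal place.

-31.2 permil

Rayleigh residual: δ_res = (δ₀ + 1000)·f^(α−1) − 1000
α = ε/1000 + 1 = 1.01840, so α − 1 = 0.01840
f^(α−1) = 0.275^(0.01840) = 0.976526
δ_res = (-7.9 + 1000) × 0.976526 − 1000 = 968.811 − 1000 = -31.19 permil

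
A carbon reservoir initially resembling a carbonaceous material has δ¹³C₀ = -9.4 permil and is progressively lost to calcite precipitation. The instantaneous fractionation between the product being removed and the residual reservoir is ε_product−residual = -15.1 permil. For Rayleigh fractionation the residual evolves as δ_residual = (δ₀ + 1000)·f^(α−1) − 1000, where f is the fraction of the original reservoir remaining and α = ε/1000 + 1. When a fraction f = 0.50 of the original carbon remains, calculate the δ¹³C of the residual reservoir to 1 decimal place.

1.0 permil

Rayleigh residual: δ_res = (δ₀ + 1000)·f^(α−1) − 1000
α = ε/1000 + 1 = 0.98490, so α − 1 = -0.01510
f^(α−1) = 0.50^(-0.01510) = 1.010521
δ_res = (-9.4 + 1000) × 1.010521 − 1000 = 1001.023 − 1000 = 1.02 permil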